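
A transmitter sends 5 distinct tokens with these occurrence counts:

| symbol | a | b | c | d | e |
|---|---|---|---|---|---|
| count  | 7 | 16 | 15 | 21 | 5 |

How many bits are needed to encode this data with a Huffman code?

Greedily combine the two least-frequent nodes:
e(5) + a(7) → 12
12 + c(15) → 27
b(16) + d(21) → 37
27 + 37 → 64
The encoded length is the sum of every internal node's weight: 12 + 27 + 37 + 64 = 140 bits.

140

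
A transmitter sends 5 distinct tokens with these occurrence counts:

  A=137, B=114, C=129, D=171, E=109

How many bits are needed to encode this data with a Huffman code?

Build the Huffman tree bottom-up:
combine E(109), B(114) → 223
combine C(129), A(137) → 266
combine D(171), 223 → 394
combine 266, 394 → 660
The encoded length is the sum of every internal node's weight: 223 + 266 + 394 + 660 = 1543 bits.

1543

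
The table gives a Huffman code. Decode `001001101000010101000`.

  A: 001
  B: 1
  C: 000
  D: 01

AABDCDDDC

Read left to right; each codeword is recognised as soon as it completes (prefix code):
  001→A | 001→A | 1→B | 01→D | 000→C | 01→D | 01→D | 01→D | 000→C
Decoded message: AABDCDDDC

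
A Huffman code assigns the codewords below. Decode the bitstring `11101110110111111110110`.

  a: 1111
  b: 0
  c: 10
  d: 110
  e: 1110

Read left to right; each codeword is recognised as soon as it completes (prefix code):
  1110→e | 1110→e | 110→d | 1111→a | 1111→a | 0→b | 110→d
Decoded message: eedaabd

eedaabd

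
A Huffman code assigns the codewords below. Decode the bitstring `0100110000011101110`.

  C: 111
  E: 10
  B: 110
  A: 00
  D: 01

DABAACDB

Read left to right; each codeword is recognised as soon as it completes (prefix code):
  01→D | 00→A | 110→B | 00→A | 00→A | 111→C | 01→D | 110→B
Decoded message: DABAACDB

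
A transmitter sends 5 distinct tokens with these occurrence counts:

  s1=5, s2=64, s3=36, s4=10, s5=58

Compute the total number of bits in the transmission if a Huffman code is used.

Build the Huffman tree bottom-up:
s1(5) + s4(10) → 15
15 + s3(36) → 51
51 + s5(58) → 109
s2(64) + 109 → 173
Each symbol's bit-cost is frequency × depth; summing gives 348 bits (equivalently 15 + 51 + 109 + 173).

348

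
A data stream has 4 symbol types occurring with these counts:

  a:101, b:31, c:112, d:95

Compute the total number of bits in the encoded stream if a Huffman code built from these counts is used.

Build the Huffman tree bottom-up:
merge b(31) and d(95): 126
merge a(101) and c(112): 213
merge 126 and 213: 339
The encoded length is the sum of every internal node's weight: 126 + 213 + 339 = 678 bits.

678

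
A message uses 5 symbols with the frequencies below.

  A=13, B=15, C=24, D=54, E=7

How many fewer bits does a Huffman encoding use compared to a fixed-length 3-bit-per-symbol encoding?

112

Fixed-length: 3 bits × 113 symbols = 339 bits.
Huffman merges:
combine E(7), A(13) → 20
combine B(15), 20 → 35
combine C(24), 35 → 59
combine D(54), 59 → 113
Huffman total = 20 + 35 + 59 + 113 = 227 bits.
Saving = 339 − 227 = 112 bits.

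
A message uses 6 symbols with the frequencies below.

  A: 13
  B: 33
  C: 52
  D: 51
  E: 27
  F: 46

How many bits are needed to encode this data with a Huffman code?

Greedily combine the two least-frequent nodes:
combine A(13), E(27) → 40
combine B(33), 40 → 73
combine F(46), D(51) → 97
combine C(52), 73 → 125
combine 97, 125 → 222
Total encoded bits = sum of merged weights = 40 + 73 + 97 + 125 + 222 = 557.

557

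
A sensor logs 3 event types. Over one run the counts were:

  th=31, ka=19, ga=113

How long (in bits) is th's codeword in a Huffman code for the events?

Huffman merges, smallest pair first:
combine ka(19), th(31) → 50
combine 50, ga(113) → 163
th sits 2 levels below the root, so its codeword is 2 bits.

2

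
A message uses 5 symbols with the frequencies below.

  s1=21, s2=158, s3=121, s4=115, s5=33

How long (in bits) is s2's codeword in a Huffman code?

2

Repeatedly merge the two smallest:
s1(21) + s5(33) → 54
54 + s4(115) → 169
s3(121) + s2(158) → 279
169 + 279 → 448
s2 sits 2 levels below the root, so its codeword is 2 bits.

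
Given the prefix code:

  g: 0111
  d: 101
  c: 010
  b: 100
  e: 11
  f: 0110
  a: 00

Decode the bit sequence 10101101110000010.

dfebac

Read left to right; each codeword is recognised as soon as it completes (prefix code):
  101→d | 0110→f | 11→e | 100→b | 00→a | 010→c
Decoded message: dfebac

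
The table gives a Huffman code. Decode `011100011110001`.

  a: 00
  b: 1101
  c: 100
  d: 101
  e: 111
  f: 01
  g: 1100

Read left to right; each codeword is recognised as soon as it completes (prefix code):
  01→f | 1100→g | 01→f | 111→e | 00→a | 01→f
Decoded message: fgfeaf

fgfeaf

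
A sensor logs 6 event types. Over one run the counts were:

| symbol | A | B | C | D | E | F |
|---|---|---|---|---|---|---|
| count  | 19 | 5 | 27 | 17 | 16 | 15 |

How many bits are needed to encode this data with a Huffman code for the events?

251

Greedily combine the two least-frequent nodes:
merge B(5) and F(15): 20
merge E(16) and D(17): 33
merge A(19) and 20: 39
merge C(27) and 33: 60
merge 39 and 60: 99
Each symbol's bit-cost is frequency × depth; summing gives 251 bits (equivalently 20 + 33 + 39 + 60 + 99).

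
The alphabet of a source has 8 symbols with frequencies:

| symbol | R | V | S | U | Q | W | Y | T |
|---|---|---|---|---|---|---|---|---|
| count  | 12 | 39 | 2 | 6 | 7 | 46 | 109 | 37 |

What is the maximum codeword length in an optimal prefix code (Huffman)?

6

Merge the two lowest-weight nodes at each step:
S(2) + U(6) → 8
Q(7) + 8 → 15
R(12) + 15 → 27
27 + T(37) → 64
V(39) + W(46) → 85
64 + 85 → 149
Y(109) + 149 → 258
The first pair merged (S, U) ends up deepest, at depth 6.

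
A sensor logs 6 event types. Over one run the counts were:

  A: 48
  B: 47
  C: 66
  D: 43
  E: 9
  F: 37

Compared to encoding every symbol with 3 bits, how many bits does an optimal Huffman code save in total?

115

Fixed-length: 3 bits × 250 symbols = 750 bits.
Huffman merges:
combine E(9), F(37) → 46
combine D(43), 46 → 89
combine B(47), A(48) → 95
combine C(66), 89 → 155
combine 95, 155 → 250
Huffman total = 46 + 89 + 95 + 155 + 250 = 635 bits.
Saving = 750 − 635 = 115 bits.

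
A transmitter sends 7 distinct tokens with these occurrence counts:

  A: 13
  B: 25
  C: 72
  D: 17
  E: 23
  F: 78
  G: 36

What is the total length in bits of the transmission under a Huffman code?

672

Merge the two smallest weights repeatedly:
combine A(13), D(17) → 30
combine E(23), B(25) → 48
combine 30, G(36) → 66
combine 48, 66 → 114
combine C(72), F(78) → 150
combine 114, 150 → 264
Total encoded bits = sum of merged weights = 30 + 48 + 66 + 114 + 150 + 264 = 672.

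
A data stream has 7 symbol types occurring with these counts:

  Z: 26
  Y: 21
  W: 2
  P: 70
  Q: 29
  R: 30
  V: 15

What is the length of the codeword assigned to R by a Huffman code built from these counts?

3

Huffman merges, smallest pair first:
merge W(2) and V(15): 17
merge 17 and Y(21): 38
merge Z(26) and Q(29): 55
merge R(30) and 38: 68
merge 55 and 68: 123
merge P(70) and 123: 193
R sits 3 levels below the root, so its codeword is 3 bits.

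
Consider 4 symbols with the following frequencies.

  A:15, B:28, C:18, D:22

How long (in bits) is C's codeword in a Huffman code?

Build the tree from the bottom:
merge A(15) and C(18): 33
merge D(22) and B(28): 50
merge 33 and 50: 83
The subtree containing C is merged 2 times, so code length = 2.

2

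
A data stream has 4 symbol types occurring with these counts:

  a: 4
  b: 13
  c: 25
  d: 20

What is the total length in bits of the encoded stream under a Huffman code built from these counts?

116

Build the Huffman tree bottom-up:
merge a(4) and b(13): 17
merge 17 and d(20): 37
merge c(25) and 37: 62
Each symbol's bit-cost is frequency × depth; summing gives 116 bits (equivalently 17 + 37 + 62).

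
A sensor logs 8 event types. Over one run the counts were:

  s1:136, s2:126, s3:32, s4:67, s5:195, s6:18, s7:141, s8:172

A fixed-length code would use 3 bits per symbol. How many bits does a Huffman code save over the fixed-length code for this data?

200

Fixed-length: 3 bits × 887 symbols = 2661 bits.
Huffman merges:
s6(18) + s3(32) → 50
50 + s4(67) → 117
117 + s2(126) → 243
s1(136) + s7(141) → 277
s8(172) + s5(195) → 367
243 + 277 → 520
367 + 520 → 887
Huffman total = 50 + 117 + 243 + 277 + 367 + 520 + 887 = 2461 bits.
Saving = 2661 − 2461 = 200 bits.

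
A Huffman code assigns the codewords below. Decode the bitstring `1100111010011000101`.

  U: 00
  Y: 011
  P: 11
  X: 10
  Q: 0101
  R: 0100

Read left to right; each codeword is recognised as soon as it completes (prefix code):
  11→P | 00→U | 11→P | 10→X | 10→X | 011→Y | 00→U | 0101→Q
Decoded message: PUPXXYUQ

PUPXXYUQ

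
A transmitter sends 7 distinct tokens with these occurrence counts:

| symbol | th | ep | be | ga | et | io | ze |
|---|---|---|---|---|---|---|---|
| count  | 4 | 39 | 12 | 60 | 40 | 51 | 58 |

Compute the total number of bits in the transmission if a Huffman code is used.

690

Greedily combine the two least-frequent nodes:
merge th(4) and be(12): 16
merge 16 and ep(39): 55
merge et(40) and io(51): 91
merge 55 and ze(58): 113
merge ga(60) and 91: 151
merge 113 and 151: 264
The encoded length is the sum of every internal node's weight: 16 + 55 + 91 + 113 + 151 + 264 = 690 bits.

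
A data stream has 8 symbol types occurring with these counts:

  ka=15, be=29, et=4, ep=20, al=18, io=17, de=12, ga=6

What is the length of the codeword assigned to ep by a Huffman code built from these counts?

3

Huffman merges, smallest pair first:
et(4) + ga(6) → 10
10 + de(12) → 22
ka(15) + io(17) → 32
al(18) + ep(20) → 38
22 + be(29) → 51
32 + 38 → 70
51 + 70 → 121
The subtree containing ep is merged 3 times, so code length = 3.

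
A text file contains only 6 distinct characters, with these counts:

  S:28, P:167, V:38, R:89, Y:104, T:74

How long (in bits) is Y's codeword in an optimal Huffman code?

Build the tree from the bottom:
combine S(28), V(38) → 66
combine 66, T(74) → 140
combine R(89), Y(104) → 193
combine 140, P(167) → 307
combine 193, 307 → 500
Y's leaf is at depth 2, giving a 2-bit codeword.

2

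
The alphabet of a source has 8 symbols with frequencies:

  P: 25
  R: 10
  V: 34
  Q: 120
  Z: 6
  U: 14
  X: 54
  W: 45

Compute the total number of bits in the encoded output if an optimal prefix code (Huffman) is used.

785

Merge the two smallest weights repeatedly:
combine Z(6), R(10) → 16
combine U(14), 16 → 30
combine P(25), 30 → 55
combine V(34), W(45) → 79
combine X(54), 55 → 109
combine 79, 109 → 188
combine Q(120), 188 → 308
Each symbol's bit-cost is frequency × depth; summing gives 785 bits (equivalently 16 + 30 + 55 + 79 + 109 + 188 + 308).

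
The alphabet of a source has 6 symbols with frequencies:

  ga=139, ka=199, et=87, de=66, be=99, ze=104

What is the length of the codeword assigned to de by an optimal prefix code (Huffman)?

Build the tree from the bottom:
combine de(66), et(87) → 153
combine be(99), ze(104) → 203
combine ga(139), 153 → 292
combine ka(199), 203 → 402
combine 292, 402 → 694
de sits 3 levels below the root, so its codeword is 3 bits.

3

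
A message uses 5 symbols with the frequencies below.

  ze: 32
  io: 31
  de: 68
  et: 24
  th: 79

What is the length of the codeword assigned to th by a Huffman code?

2

Repeatedly merge the two smallest:
combine et(24), io(31) → 55
combine ze(32), 55 → 87
combine de(68), th(79) → 147
combine 87, 147 → 234
th's leaf is at depth 2, giving a 2-bit codeword.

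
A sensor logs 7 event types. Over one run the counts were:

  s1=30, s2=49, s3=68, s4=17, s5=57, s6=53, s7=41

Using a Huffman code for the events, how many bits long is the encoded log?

867

Greedily combine the two least-frequent nodes:
s4(17) + s1(30) → 47
s7(41) + 47 → 88
s2(49) + s6(53) → 102
s5(57) + s3(68) → 125
88 + 102 → 190
125 + 190 → 315
The encoded length is the sum of every internal node's weight: 47 + 88 + 102 + 125 + 190 + 315 = 867 bits.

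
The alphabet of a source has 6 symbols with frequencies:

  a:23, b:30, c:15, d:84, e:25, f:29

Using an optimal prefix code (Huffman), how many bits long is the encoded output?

Build the Huffman tree bottom-up:
c(15) + a(23) → 38
e(25) + f(29) → 54
b(30) + 38 → 68
54 + 68 → 122
d(84) + 122 → 206
The encoded length is the sum of every internal node's weight: 38 + 54 + 68 + 122 + 206 = 488 bits.

488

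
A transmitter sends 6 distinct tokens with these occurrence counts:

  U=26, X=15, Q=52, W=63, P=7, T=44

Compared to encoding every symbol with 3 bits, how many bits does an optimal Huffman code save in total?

Fixed-length: 3 bits × 207 symbols = 621 bits.
Huffman merges:
merge P(7) and X(15): 22
merge 22 and U(26): 48
merge T(44) and 48: 92
merge Q(52) and W(63): 115
merge 92 and 115: 207
Huffman total = 22 + 48 + 92 + 115 + 207 = 484 bits.
Saving = 621 − 484 = 137 bits.

137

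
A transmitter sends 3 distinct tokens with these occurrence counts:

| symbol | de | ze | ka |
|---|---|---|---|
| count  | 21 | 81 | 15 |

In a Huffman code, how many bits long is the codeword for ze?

1

Huffman merges, smallest pair first:
merge ka(15) and de(21): 36
merge 36 and ze(81): 117
ze is merged only at the final step, so code length = 1.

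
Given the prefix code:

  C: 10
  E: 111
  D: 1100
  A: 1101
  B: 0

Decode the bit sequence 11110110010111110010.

ECDCEDC

Read left to right; each codeword is recognised as soon as it completes (prefix code):
  111→E | 10→C | 1100→D | 10→C | 111→E | 1100→D | 10→C
Decoded message: ECDCEDC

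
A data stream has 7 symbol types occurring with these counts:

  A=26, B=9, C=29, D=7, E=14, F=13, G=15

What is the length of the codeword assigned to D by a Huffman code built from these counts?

Huffman merges, smallest pair first:
combine D(7), B(9) → 16
combine F(13), E(14) → 27
combine G(15), 16 → 31
combine A(26), 27 → 53
combine C(29), 31 → 60
combine 53, 60 → 113
D sits 4 levels below the root, so its codeword is 4 bits.

4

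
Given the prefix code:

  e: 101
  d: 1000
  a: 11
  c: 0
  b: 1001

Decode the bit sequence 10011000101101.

Read left to right; each codeword is recognised as soon as it completes (prefix code):
  1001→b | 1000→d | 101→e | 101→e
Decoded message: bdee

bdee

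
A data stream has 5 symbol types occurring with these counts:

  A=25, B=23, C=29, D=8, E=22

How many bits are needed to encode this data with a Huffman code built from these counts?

244

Merge the two smallest weights repeatedly:
merge D(8) and E(22): 30
merge B(23) and A(25): 48
merge C(29) and 30: 59
merge 48 and 59: 107
The encoded length is the sum of every internal node's weight: 30 + 48 + 59 + 107 = 244 bits.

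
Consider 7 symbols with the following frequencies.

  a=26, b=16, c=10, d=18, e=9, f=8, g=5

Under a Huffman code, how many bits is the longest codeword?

4

Merge the two lowest-weight nodes at each step:
g(5) + f(8) → 13
e(9) + c(10) → 19
13 + b(16) → 29
d(18) + 19 → 37
a(26) + 29 → 55
37 + 55 → 92
Maximum depth reached is 4.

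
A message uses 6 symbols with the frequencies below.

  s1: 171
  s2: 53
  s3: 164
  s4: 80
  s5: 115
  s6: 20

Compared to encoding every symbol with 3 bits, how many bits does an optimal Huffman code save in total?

Fixed-length: 3 bits × 603 symbols = 1809 bits.
Huffman merges:
merge s6(20) and s2(53): 73
merge 73 and s4(80): 153
merge s5(115) and 153: 268
merge s3(164) and s1(171): 335
merge 268 and 335: 603
Huffman total = 73 + 153 + 268 + 335 + 603 = 1432 bits.
Saving = 1809 − 1432 = 377 bits.

377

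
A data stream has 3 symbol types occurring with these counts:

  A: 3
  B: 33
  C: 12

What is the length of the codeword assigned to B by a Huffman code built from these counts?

1

Huffman merges, smallest pair first:
merge A(3) and C(12): 15
merge 15 and B(33): 48
B is merged only at the final step, so code length = 1.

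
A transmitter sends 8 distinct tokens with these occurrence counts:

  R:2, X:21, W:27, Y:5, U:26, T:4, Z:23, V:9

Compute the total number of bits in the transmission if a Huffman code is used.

312

Greedily combine the two least-frequent nodes:
R(2) + T(4) → 6
Y(5) + 6 → 11
V(9) + 11 → 20
20 + X(21) → 41
Z(23) + U(26) → 49
W(27) + 41 → 68
49 + 68 → 117
Each symbol's bit-cost is frequency × depth; summing gives 312 bits (equivalently 6 + 11 + 20 + 41 + 49 + 68 + 117).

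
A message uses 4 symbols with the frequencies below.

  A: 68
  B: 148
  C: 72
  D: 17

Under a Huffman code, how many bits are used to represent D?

Huffman merges, smallest pair first:
merge D(17) and A(68): 85
merge C(72) and 85: 157
merge B(148) and 157: 305
D's leaf is at depth 3, giving a 3-bit codeword.

3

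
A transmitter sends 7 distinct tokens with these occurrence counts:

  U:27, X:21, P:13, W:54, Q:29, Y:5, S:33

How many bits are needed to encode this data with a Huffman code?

Greedily combine the two least-frequent nodes:
combine Y(5), P(13) → 18
combine 18, X(21) → 39
combine U(27), Q(29) → 56
combine S(33), 39 → 72
combine W(54), 56 → 110
combine 72, 110 → 182
The encoded length is the sum of every internal node's weight: 18 + 39 + 56 + 72 + 110 + 182 = 477 bits.

477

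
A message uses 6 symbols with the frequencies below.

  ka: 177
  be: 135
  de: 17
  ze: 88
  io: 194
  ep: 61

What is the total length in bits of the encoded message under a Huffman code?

1588

Greedily combine the two least-frequent nodes:
de(17) + ep(61) → 78
78 + ze(88) → 166
be(135) + 166 → 301
ka(177) + io(194) → 371
301 + 371 → 672
Total encoded bits = sum of merged weights = 78 + 166 + 301 + 371 + 672 = 1588.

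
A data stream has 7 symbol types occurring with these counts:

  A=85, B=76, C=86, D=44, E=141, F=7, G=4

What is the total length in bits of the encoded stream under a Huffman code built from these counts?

Greedily combine the two least-frequent nodes:
combine G(4), F(7) → 11
combine 11, D(44) → 55
combine 55, B(76) → 131
combine A(85), C(86) → 171
combine 131, E(141) → 272
combine 171, 272 → 443
The encoded length is the sum of every internal node's weight: 11 + 55 + 131 + 171 + 272 + 443 = 1083 bits.

1083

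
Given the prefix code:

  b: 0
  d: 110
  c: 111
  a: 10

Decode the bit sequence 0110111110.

bdcd

Read left to right; each codeword is recognised as soon as it completes (prefix code):
  0→b | 110→d | 111→c | 110→d
Decoded message: bdcd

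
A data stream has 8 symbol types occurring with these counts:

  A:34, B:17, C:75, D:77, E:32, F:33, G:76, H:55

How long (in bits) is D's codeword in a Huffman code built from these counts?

Build the tree from the bottom:
combine B(17), E(32) → 49
combine F(33), A(34) → 67
combine 49, H(55) → 104
combine 67, C(75) → 142
combine G(76), D(77) → 153
combine 104, 142 → 246
combine 153, 246 → 399
D's leaf is at depth 2, giving a 2-bit codeword.

2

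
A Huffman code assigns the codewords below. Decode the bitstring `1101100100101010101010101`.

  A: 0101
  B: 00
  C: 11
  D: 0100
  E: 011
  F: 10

CEBFAAAA

Read left to right; each codeword is recognised as soon as it completes (prefix code):
  11→C | 011→E | 00→B | 10→F | 0101→A | 0101→A | 0101→A | 0101→A
Decoded message: CEBFAAAA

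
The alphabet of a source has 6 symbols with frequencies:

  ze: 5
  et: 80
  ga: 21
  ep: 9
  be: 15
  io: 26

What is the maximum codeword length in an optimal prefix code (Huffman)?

4

Merge the two lowest-weight nodes at each step:
combine ze(5), ep(9) → 14
combine 14, be(15) → 29
combine ga(21), io(26) → 47
combine 29, 47 → 76
combine 76, et(80) → 156
Maximum depth reached is 4.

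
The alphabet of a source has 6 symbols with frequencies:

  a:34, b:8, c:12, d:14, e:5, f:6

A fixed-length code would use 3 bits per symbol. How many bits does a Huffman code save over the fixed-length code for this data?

Fixed-length: 3 bits × 79 symbols = 237 bits.
Huffman merges:
e(5) + f(6) → 11
b(8) + 11 → 19
c(12) + d(14) → 26
19 + 26 → 45
a(34) + 45 → 79
Huffman total = 11 + 19 + 26 + 45 + 79 = 180 bits.
Saving = 237 − 180 = 57 bits.

57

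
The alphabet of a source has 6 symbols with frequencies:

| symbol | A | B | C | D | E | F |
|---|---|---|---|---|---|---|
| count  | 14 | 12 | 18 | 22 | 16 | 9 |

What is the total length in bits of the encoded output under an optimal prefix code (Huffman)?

Build the Huffman tree bottom-up:
combine F(9), B(12) → 21
combine A(14), E(16) → 30
combine C(18), 21 → 39
combine D(22), 30 → 52
combine 39, 52 → 91
Each symbol's bit-cost is frequency × depth; summing gives 233 bits (equivalently 21 + 30 + 39 + 52 + 91).

233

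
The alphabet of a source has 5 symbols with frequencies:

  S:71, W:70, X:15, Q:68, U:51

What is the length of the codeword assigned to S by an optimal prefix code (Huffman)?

2

Repeatedly merge the two smallest:
X(15) + U(51) → 66
66 + Q(68) → 134
W(70) + S(71) → 141
134 + 141 → 275
S's leaf is at depth 2, giving a 2-bit codeword.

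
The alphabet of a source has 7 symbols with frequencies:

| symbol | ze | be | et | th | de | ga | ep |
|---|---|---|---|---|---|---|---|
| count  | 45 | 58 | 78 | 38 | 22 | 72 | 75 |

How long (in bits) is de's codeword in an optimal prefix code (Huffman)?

Build the tree from the bottom:
combine de(22), th(38) → 60
combine ze(45), be(58) → 103
combine 60, ga(72) → 132
combine ep(75), et(78) → 153
combine 103, 132 → 235
combine 153, 235 → 388
de's leaf is at depth 4, giving a 4-bit codeword.

4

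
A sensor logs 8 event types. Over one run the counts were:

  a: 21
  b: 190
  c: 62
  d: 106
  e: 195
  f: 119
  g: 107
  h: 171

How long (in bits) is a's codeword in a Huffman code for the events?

5

Repeatedly merge the two smallest:
merge a(21) and c(62): 83
merge 83 and d(106): 189
merge g(107) and f(119): 226
merge h(171) and 189: 360
merge b(190) and e(195): 385
merge 226 and 360: 586
merge 385 and 586: 971
a sits 5 levels below the root, so its codeword is 5 bits.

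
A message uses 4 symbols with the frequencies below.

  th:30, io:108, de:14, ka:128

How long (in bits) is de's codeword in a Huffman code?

3

Build the tree from the bottom:
combine de(14), th(30) → 44
combine 44, io(108) → 152
combine ka(128), 152 → 280
de's leaf is at depth 3, giving a 3-bit codeword.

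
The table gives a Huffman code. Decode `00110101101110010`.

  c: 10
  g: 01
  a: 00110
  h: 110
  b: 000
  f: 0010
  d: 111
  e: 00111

Read left to right; each codeword is recognised as soon as it completes (prefix code):
  00110→a | 10→c | 110→h | 111→d | 0010→f
Decoded message: achdf

achdf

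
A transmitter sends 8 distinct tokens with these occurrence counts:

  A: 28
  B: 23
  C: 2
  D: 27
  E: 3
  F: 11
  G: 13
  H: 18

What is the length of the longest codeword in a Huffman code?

Merge the two lowest-weight nodes at each step:
merge C(2) and E(3): 5
merge 5 and F(11): 16
merge G(13) and 16: 29
merge H(18) and B(23): 41
merge D(27) and A(28): 55
merge 29 and 41: 70
merge 55 and 70: 125
The first pair merged (C, E) ends up deepest, at depth 5.

5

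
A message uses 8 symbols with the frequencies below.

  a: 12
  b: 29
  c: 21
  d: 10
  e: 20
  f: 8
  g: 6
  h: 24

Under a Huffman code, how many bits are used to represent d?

Build the tree from the bottom:
merge g(6) and f(8): 14
merge d(10) and a(12): 22
merge 14 and e(20): 34
merge c(21) and 22: 43
merge h(24) and b(29): 53
merge 34 and 43: 77
merge 53 and 77: 130
The subtree containing d is merged 4 times, so code length = 4.

4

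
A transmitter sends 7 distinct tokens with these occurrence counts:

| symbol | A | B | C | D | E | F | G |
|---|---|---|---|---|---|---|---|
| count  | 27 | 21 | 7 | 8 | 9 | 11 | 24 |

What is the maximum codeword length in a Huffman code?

Merge the two lowest-weight nodes at each step:
combine C(7), D(8) → 15
combine E(9), F(11) → 20
combine 15, 20 → 35
combine B(21), G(24) → 45
combine A(27), 35 → 62
combine 45, 62 → 107
Maximum depth reached is 4.

4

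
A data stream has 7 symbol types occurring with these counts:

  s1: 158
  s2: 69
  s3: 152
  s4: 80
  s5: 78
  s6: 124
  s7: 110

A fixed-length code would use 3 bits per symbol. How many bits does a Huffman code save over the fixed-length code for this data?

163

Fixed-length: 3 bits × 771 symbols = 2313 bits.
Huffman merges:
combine s2(69), s5(78) → 147
combine s4(80), s7(110) → 190
combine s6(124), 147 → 271
combine s3(152), s1(158) → 310
combine 190, 271 → 461
combine 310, 461 → 771
Huffman total = 147 + 190 + 271 + 310 + 461 + 771 = 2150 bits.
Saving = 2313 − 2150 = 163 bits.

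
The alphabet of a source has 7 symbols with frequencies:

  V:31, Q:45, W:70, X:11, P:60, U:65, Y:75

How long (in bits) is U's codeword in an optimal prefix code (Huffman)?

Repeatedly merge the two smallest:
combine X(11), V(31) → 42
combine 42, Q(45) → 87
combine P(60), U(65) → 125
combine W(70), Y(75) → 145
combine 87, 125 → 212
combine 145, 212 → 357
The subtree containing U is merged 3 times, so code length = 3.

3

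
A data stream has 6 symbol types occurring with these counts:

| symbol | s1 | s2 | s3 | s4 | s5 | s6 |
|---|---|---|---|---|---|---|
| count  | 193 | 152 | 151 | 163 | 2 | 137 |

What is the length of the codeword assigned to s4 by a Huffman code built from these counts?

2

Huffman merges, smallest pair first:
combine s5(2), s6(137) → 139
combine 139, s3(151) → 290
combine s2(152), s4(163) → 315
combine s1(193), 290 → 483
combine 315, 483 → 798
s4's leaf is at depth 2, giving a 2-bit codeword.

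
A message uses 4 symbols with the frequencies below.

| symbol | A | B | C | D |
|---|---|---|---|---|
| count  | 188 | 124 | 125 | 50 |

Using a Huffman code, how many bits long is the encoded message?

960

Merge the two smallest weights repeatedly:
merge D(50) and B(124): 174
merge C(125) and 174: 299
merge A(188) and 299: 487
Total encoded bits = sum of merged weights = 174 + 299 + 487 = 960.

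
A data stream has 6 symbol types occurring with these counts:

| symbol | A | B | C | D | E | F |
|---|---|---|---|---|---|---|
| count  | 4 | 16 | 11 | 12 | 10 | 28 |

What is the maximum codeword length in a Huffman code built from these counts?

3

Merge the two lowest-weight nodes at each step:
merge A(4) and E(10): 14
merge C(11) and D(12): 23
merge 14 and B(16): 30
merge 23 and F(28): 51
merge 30 and 51: 81
The first pair merged (A, E) ends up deepest, at depth 3.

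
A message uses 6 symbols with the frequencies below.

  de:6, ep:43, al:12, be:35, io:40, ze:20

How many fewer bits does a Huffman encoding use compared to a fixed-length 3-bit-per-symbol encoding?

Fixed-length: 3 bits × 156 symbols = 468 bits.
Huffman merges:
combine de(6), al(12) → 18
combine 18, ze(20) → 38
combine be(35), 38 → 73
combine io(40), ep(43) → 83
combine 73, 83 → 156
Huffman total = 18 + 38 + 73 + 83 + 156 = 368 bits.
Saving = 468 − 368 = 100 bits.

100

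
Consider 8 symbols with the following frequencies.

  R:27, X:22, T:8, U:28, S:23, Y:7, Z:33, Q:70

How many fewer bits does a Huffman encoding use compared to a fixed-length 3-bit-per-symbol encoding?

Fixed-length: 3 bits × 218 symbols = 654 bits.
Huffman merges:
combine Y(7), T(8) → 15
combine 15, X(22) → 37
combine S(23), R(27) → 50
combine U(28), Z(33) → 61
combine 37, 50 → 87
combine 61, Q(70) → 131
combine 87, 131 → 218
Huffman total = 15 + 37 + 50 + 61 + 87 + 131 + 218 = 599 bits.
Saving = 654 − 599 = 55 bits.

55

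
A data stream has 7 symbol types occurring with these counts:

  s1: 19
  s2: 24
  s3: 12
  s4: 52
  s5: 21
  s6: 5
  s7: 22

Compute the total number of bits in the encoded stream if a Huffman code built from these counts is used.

Merge the two smallest weights repeatedly:
merge s6(5) and s3(12): 17
merge 17 and s1(19): 36
merge s5(21) and s7(22): 43
merge s2(24) and 36: 60
merge 43 and s4(52): 95
merge 60 and 95: 155
Total encoded bits = sum of merged weights = 17 + 36 + 43 + 60 + 95 + 155 = 406.

406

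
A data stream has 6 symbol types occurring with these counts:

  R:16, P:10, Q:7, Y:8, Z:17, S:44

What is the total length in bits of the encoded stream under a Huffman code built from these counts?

233

Build the Huffman tree bottom-up:
merge Q(7) and Y(8): 15
merge P(10) and 15: 25
merge R(16) and Z(17): 33
merge 25 and 33: 58
merge S(44) and 58: 102
Total encoded bits = sum of merged weights = 15 + 25 + 33 + 58 + 102 = 233.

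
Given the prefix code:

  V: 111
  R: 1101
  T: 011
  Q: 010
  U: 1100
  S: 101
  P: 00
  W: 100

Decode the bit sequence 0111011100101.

Read left to right; each codeword is recognised as soon as it completes (prefix code):
  011→T | 101→S | 1100→U | 101→S
Decoded message: TSUS

TSUS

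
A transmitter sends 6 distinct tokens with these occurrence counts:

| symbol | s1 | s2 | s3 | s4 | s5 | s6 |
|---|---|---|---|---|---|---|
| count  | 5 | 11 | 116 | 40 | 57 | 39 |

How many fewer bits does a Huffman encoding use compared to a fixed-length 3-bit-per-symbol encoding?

218

Fixed-length: 3 bits × 268 symbols = 804 bits.
Huffman merges:
s1(5) + s2(11) → 16
16 + s6(39) → 55
s4(40) + 55 → 95
s5(57) + 95 → 152
s3(116) + 152 → 268
Huffman total = 16 + 55 + 95 + 152 + 268 = 586 bits.
Saving = 804 − 586 = 218 bits.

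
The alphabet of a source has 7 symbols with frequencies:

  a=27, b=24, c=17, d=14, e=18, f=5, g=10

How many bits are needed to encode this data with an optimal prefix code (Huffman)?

309

Merge the two smallest weights repeatedly:
combine f(5), g(10) → 15
combine d(14), 15 → 29
combine c(17), e(18) → 35
combine b(24), a(27) → 51
combine 29, 35 → 64
combine 51, 64 → 115
Each symbol's bit-cost is frequency × depth; summing gives 309 bits (equivalently 15 + 29 + 35 + 51 + 64 + 115).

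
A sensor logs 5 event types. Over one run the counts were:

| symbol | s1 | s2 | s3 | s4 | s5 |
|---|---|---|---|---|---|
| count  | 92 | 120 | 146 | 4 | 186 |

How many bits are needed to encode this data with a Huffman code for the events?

1192

Merge the two smallest weights repeatedly:
s4(4) + s1(92) → 96
96 + s2(120) → 216
s3(146) + s5(186) → 332
216 + 332 → 548
Each symbol's bit-cost is frequency × depth; summing gives 1192 bits (equivalently 96 + 216 + 332 + 548).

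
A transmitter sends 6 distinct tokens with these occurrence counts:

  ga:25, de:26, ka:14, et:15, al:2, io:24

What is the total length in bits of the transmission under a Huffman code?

Merge the two smallest weights repeatedly:
al(2) + ka(14) → 16
et(15) + 16 → 31
io(24) + ga(25) → 49
de(26) + 31 → 57
49 + 57 → 106
The encoded length is the sum of every internal node's weight: 16 + 31 + 49 + 57 + 106 = 259 bits.

259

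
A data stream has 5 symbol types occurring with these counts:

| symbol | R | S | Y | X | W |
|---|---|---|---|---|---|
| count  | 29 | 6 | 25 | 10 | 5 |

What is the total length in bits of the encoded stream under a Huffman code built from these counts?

153

Merge the two smallest weights repeatedly:
combine W(5), S(6) → 11
combine X(10), 11 → 21
combine 21, Y(25) → 46
combine R(29), 46 → 75
Each symbol's bit-cost is frequency × depth; summing gives 153 bits (equivalently 11 + 21 + 46 + 75).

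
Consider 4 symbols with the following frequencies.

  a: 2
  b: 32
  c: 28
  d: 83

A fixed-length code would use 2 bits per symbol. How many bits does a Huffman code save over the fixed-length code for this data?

Fixed-length: 2 bits × 145 symbols = 290 bits.
Huffman merges:
merge a(2) and c(28): 30
merge 30 and b(32): 62
merge 62 and d(83): 145
Huffman total = 30 + 62 + 145 = 237 bits.
Saving = 290 − 237 = 53 bits.

53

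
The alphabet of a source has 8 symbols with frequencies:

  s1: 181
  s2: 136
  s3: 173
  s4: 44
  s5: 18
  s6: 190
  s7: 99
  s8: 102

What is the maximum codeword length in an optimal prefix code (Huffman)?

Merge the two lowest-weight nodes at each step:
combine s5(18), s4(44) → 62
combine 62, s7(99) → 161
combine s8(102), s2(136) → 238
combine 161, s3(173) → 334
combine s1(181), s6(190) → 371
combine 238, 334 → 572
combine 371, 572 → 943
The first pair merged (s5, s4) ends up deepest, at depth 5.

5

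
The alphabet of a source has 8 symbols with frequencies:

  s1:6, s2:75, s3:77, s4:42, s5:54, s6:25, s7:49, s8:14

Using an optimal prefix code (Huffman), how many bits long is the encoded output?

Greedily combine the two least-frequent nodes:
s1(6) + s8(14) → 20
20 + s6(25) → 45
s4(42) + 45 → 87
s7(49) + s5(54) → 103
s2(75) + s3(77) → 152
87 + 103 → 190
152 + 190 → 342
Each symbol's bit-cost is frequency × depth; summing gives 939 bits (equivalently 20 + 45 + 87 + 103 + 152 + 190 + 342).

939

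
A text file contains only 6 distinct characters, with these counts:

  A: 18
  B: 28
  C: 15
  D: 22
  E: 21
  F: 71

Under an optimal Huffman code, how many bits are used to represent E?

3

Repeatedly merge the two smallest:
combine C(15), A(18) → 33
combine E(21), D(22) → 43
combine B(28), 33 → 61
combine 43, 61 → 104
combine F(71), 104 → 175
E's leaf is at depth 3, giving a 3-bit codeword.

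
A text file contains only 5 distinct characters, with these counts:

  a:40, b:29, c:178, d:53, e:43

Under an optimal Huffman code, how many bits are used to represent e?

3

Repeatedly merge the two smallest:
b(29) + a(40) → 69
e(43) + d(53) → 96
69 + 96 → 165
165 + c(178) → 343
e sits 3 levels below the root, so its codeword is 3 bits.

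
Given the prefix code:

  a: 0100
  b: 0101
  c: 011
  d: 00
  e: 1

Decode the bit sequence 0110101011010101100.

cbcbcd

Read left to right; each codeword is recognised as soon as it completes (prefix code):
  011→c | 0101→b | 011→c | 0101→b | 011→c | 00→d
Decoded message: cbcbcd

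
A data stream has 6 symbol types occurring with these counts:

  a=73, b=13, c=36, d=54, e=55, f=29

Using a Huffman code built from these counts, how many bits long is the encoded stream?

Build the Huffman tree bottom-up:
combine b(13), f(29) → 42
combine c(36), 42 → 78
combine d(54), e(55) → 109
combine a(73), 78 → 151
combine 109, 151 → 260
The encoded length is the sum of every internal node's weight: 42 + 78 + 109 + 151 + 260 = 640 bits.

640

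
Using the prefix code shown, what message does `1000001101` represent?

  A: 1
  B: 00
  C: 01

Read left to right; each codeword is recognised as soon as it completes (prefix code):
  1→A | 00→B | 00→B | 01→C | 1→A | 01→C
Decoded message: ABBCAC

ABBCAC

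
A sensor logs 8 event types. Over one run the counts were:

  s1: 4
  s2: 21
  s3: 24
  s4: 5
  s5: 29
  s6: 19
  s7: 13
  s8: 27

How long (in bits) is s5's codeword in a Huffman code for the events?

Repeatedly merge the two smallest:
combine s1(4), s4(5) → 9
combine 9, s7(13) → 22
combine s6(19), s2(21) → 40
combine 22, s3(24) → 46
combine s8(27), s5(29) → 56
combine 40, 46 → 86
combine 56, 86 → 142
s5 sits 2 levels below the root, so its codeword is 2 bits.

2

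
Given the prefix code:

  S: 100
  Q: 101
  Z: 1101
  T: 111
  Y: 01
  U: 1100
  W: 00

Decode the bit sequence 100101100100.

Read left to right; each codeword is recognised as soon as it completes (prefix code):
  100→S | 101→Q | 100→S | 100→S
Decoded message: SQSS

SQSS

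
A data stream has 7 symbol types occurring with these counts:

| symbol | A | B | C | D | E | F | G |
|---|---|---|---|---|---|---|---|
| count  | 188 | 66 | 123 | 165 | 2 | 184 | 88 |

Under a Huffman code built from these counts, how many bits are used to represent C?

3

Build the tree from the bottom:
combine E(2), B(66) → 68
combine 68, G(88) → 156
combine C(123), 156 → 279
combine D(165), F(184) → 349
combine A(188), 279 → 467
combine 349, 467 → 816
C sits 3 levels below the root, so its codeword is 3 bits.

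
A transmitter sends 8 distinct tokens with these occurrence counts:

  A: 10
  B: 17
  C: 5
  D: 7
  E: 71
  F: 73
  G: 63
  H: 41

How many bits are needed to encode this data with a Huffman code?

727

Merge the two smallest weights repeatedly:
combine C(5), D(7) → 12
combine A(10), 12 → 22
combine B(17), 22 → 39
combine 39, H(41) → 80
combine G(63), E(71) → 134
combine F(73), 80 → 153
combine 134, 153 → 287
The encoded length is the sum of every internal node's weight: 12 + 22 + 39 + 80 + 134 + 153 + 287 = 727 bits.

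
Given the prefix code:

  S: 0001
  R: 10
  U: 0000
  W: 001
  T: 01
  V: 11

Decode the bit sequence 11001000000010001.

Read left to right; each codeword is recognised as soon as it completes (prefix code):
  11→V | 001→W | 0000→U | 0001→S | 0001→S
Decoded message: VWUSS

VWUSS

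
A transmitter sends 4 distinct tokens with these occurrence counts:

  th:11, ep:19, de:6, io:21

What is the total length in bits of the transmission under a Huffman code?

Merge the two smallest weights repeatedly:
de(6) + th(11) → 17
17 + ep(19) → 36
io(21) + 36 → 57
Each symbol's bit-cost is frequency × depth; summing gives 110 bits (equivalently 17 + 36 + 57).

110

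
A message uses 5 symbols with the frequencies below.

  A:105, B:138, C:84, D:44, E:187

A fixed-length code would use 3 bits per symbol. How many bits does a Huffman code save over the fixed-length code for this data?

Fixed-length: 3 bits × 558 symbols = 1674 bits.
Huffman merges:
combine D(44), C(84) → 128
combine A(105), 128 → 233
combine B(138), E(187) → 325
combine 233, 325 → 558
Huffman total = 128 + 233 + 325 + 558 = 1244 bits.
Saving = 1674 − 1244 = 430 bits.

430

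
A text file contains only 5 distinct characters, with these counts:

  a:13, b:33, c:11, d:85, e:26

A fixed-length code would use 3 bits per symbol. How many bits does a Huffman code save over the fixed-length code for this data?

179

Fixed-length: 3 bits × 168 symbols = 504 bits.
Huffman merges:
merge c(11) and a(13): 24
merge 24 and e(26): 50
merge b(33) and 50: 83
merge 83 and d(85): 168
Huffman total = 24 + 50 + 83 + 168 = 325 bits.
Saving = 504 − 325 = 179 bits.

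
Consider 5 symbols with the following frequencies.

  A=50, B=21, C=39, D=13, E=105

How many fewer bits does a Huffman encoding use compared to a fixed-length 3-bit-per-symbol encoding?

Fixed-length: 3 bits × 228 symbols = 684 bits.
Huffman merges:
combine D(13), B(21) → 34
combine 34, C(39) → 73
combine A(50), 73 → 123
combine E(105), 123 → 228
Huffman total = 34 + 73 + 123 + 228 = 458 bits.
Saving = 684 − 458 = 226 bits.

226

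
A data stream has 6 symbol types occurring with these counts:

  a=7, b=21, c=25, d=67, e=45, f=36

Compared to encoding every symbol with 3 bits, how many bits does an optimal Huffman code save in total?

120

Fixed-length: 3 bits × 201 symbols = 603 bits.
Huffman merges:
a(7) + b(21) → 28
c(25) + 28 → 53
f(36) + e(45) → 81
53 + d(67) → 120
81 + 120 → 201
Huffman total = 28 + 53 + 81 + 120 + 201 = 483 bits.
Saving = 603 − 483 = 120 bits.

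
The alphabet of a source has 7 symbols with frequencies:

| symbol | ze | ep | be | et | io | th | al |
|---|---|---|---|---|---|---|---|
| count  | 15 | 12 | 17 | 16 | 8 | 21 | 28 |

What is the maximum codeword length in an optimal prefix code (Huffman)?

4

Merge the two lowest-weight nodes at each step:
combine io(8), ep(12) → 20
combine ze(15), et(16) → 31
combine be(17), 20 → 37
combine th(21), al(28) → 49
combine 31, 37 → 68
combine 49, 68 → 117
Maximum depth reached is 4.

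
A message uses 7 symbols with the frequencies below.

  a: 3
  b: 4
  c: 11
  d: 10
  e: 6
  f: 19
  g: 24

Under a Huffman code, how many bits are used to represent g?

Repeatedly merge the two smallest:
a(3) + b(4) → 7
e(6) + 7 → 13
d(10) + c(11) → 21
13 + f(19) → 32
21 + g(24) → 45
32 + 45 → 77
g sits 2 levels below the root, so its codeword is 2 bits.

2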